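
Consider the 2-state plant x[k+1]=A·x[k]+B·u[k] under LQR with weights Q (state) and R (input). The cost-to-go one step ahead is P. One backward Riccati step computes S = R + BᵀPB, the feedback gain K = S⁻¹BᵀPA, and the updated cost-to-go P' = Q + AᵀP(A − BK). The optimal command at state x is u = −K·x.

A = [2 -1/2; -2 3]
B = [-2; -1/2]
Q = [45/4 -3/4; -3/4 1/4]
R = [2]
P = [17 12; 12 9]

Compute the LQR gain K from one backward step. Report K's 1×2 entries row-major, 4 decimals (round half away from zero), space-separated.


-0.2390 -0.6805

BᵀP = [-40.0000 -28.5000]
S = R + BᵀPB = [2] + [94.2500] = [96.2500]
BᵀPA = [-23.0000 -65.5000]
K = S⁻¹·BᵀPA = [-0.2390 -0.6805]
A−BK = [1.5221 -1.8610; -2.1195 2.6597]
AᵀP(A−BK) = [2.5039 -2.6519; -2.6519 4.6760]
P' = Q + AᵀP(A−BK) = [13.7539 -3.4019; -3.4019 4.9260]
tr(P') = 18.6799


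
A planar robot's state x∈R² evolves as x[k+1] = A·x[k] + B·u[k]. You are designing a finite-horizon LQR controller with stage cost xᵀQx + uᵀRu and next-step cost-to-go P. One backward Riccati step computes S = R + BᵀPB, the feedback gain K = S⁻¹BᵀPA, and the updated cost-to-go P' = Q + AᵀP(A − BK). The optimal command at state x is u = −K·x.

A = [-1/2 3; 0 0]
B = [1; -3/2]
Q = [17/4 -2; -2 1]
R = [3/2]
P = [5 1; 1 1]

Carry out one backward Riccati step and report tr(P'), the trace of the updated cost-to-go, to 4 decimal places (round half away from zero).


BᵀP = [3.5000 -0.5000]
S = R + BᵀPB = [3/2] + [4.2500] = [5.7500]
BᵀPA = [-1.7500 10.5000]
K = S⁻¹·BᵀPA = [-0.3043 1.8261]
A−BK = [-0.1957 1.1739; -0.4565 2.7391]
AᵀP(A−BK) = [0.7174 -4.3043; -4.3043 25.8261]
P' = Q + AᵀP(A−BK) = [4.9674 -6.3043; -6.3043 26.8261]
tr(P') = 31.7935

31.7935


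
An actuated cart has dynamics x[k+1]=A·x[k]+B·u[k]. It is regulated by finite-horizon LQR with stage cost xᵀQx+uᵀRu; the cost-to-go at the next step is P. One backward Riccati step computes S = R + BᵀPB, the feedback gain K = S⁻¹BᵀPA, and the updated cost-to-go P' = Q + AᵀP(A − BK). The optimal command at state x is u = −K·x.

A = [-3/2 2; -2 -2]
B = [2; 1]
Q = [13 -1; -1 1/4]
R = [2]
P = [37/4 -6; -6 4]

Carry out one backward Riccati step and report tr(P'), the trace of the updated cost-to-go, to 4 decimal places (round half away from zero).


26.1908

BᵀP = [12.5000 -8.0000]
S = R + BᵀPB = [2] + [17.0000] = [19.0000]
BᵀPA = [-2.7500 41.0000]
K = S⁻¹·BᵀPA = [-0.1447 2.1579]
A−BK = [-1.2105 -2.3158; -1.8553 -4.1579]
AᵀP(A−BK) = [0.4145 0.1842; 0.1842 12.5263]
P' = Q + AᵀP(A−BK) = [13.4145 -0.8158; -0.8158 12.7763]
tr(P') = 26.1908


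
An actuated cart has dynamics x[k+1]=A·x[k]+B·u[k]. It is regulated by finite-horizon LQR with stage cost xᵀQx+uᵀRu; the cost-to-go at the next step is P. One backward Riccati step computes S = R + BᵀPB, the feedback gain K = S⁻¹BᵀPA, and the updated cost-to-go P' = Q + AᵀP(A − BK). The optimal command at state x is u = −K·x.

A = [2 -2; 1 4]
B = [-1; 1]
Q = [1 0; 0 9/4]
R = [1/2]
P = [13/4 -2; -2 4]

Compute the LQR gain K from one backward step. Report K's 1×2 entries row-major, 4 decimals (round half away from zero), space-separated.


-0.3830 2.9362

BᵀP = [-5.2500 6.0000]
S = R + BᵀPB = [1/2] + [11.2500] = [11.7500]
BᵀPA = [-4.5000 34.5000]
K = S⁻¹·BᵀPA = [-0.3830 2.9362]
A−BK = [1.6170 0.9362; 1.3830 1.0638]
AᵀP(A−BK) = [7.2766 4.2128; 4.2128 7.7021]
P' = Q + AᵀP(A−BK) = [8.2766 4.2128; 4.2128 9.9521]
tr(P') = 18.2287


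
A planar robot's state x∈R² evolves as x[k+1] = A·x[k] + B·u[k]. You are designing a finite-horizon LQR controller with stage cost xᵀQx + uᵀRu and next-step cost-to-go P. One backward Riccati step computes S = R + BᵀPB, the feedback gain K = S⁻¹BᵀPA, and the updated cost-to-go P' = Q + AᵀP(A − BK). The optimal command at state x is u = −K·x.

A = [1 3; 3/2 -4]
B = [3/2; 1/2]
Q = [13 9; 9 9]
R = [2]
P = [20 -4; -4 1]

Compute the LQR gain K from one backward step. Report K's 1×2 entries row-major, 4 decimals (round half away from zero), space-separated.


BᵀP = [28.0000 -5.5000]
S = R + BᵀPB = [2] + [39.2500] = [41.2500]
BᵀPA = [19.7500 106.0000]
K = S⁻¹·BᵀPA = [0.4788 2.5697]
A−BK = [0.2818 -0.8545; 1.2606 -5.2848]
AᵀP(A−BK) = [0.7939 1.2485; 1.2485 19.6121]
P' = Q + AᵀP(A−BK) = [13.7939 10.2485; 10.2485 28.6121]
tr(P') = 42.4061

0.4788 2.5697


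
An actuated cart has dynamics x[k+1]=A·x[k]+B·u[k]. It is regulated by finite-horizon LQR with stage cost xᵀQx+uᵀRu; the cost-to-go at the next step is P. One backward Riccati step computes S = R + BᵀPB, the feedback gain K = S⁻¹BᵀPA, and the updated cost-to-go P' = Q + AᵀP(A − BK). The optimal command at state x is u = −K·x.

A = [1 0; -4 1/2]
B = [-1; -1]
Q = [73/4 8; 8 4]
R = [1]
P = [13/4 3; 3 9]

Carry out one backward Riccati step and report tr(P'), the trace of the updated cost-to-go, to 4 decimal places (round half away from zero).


55.3312

BᵀP = [-6.2500 -12.0000]
S = R + BᵀPB = [1] + [18.2500] = [19.2500]
BᵀPA = [41.7500 -6.0000]
K = S⁻¹·BᵀPA = [2.1688 -0.3117]
A−BK = [3.1688 -0.3117; -1.8312 0.1883]
AᵀP(A−BK) = [32.7013 -3.4870; -3.4870 0.3799]
P' = Q + AᵀP(A−BK) = [50.9513 4.5130; 4.5130 4.3799]
tr(P') = 55.3312


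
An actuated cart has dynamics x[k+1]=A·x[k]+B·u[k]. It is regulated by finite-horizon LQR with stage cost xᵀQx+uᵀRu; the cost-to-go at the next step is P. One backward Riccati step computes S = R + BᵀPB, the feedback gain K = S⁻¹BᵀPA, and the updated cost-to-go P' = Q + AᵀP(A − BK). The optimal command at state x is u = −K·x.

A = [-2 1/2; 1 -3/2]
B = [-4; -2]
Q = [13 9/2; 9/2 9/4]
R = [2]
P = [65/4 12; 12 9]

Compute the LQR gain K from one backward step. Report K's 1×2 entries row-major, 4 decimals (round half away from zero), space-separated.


0.2286 0.1112

BᵀP = [-89.0000 -66.0000]
S = R + BᵀPB = [2] + [488.0000] = [490.0000]
BᵀPA = [112.0000 54.5000]
K = S⁻¹·BᵀPA = [0.2286 0.1112]
A−BK = [-1.0857 0.9449; 1.4571 -1.2776]
AᵀP(A−BK) = [0.4000 -0.2071; -0.2071 0.2508]
P' = Q + AᵀP(A−BK) = [13.4000 4.2929; 4.2929 2.5008]
tr(P') = 15.9008


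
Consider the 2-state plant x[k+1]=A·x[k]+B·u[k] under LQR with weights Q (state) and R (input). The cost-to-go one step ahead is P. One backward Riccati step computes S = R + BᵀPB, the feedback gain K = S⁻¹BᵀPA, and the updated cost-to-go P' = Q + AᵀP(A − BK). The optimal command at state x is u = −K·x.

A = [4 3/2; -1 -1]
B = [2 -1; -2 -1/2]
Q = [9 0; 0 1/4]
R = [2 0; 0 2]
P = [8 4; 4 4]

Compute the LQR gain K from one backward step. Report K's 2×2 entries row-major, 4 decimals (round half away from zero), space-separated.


1.0097 0.5243 -1.7282 -0.3204

BᵀP = [8.0000 0.0000; -10.0000 -6.0000]
S = R + BᵀPB = [2 0; 0 2] + [16.0000 -8.0000; -8.0000 13.0000] = [18.0000 -8.0000; -8.0000 15.0000]
BᵀPA = [32.0000 12.0000; -34.0000 -9.0000]
K = S⁻¹·BᵀPA = [1.0097 0.5243; -1.7282 -0.3204]
A−BK = [0.2524 0.1311; 0.1553 -0.1117]
AᵀP(A−BK) = [8.9320 2.3301; 2.3301 0.8252]
P' = Q + AᵀP(A−BK) = [17.9320 2.3301; 2.3301 1.0752]
tr(P') = 19.0073


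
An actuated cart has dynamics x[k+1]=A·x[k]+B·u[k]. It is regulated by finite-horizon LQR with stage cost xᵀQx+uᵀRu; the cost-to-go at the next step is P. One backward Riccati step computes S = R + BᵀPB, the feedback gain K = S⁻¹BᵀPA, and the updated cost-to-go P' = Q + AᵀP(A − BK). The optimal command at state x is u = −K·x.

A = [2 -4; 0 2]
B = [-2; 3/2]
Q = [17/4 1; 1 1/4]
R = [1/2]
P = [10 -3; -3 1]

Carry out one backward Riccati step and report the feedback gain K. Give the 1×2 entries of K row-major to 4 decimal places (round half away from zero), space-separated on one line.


BᵀP = [-24.5000 7.5000]
S = R + BᵀPB = [1/2] + [60.2500] = [60.7500]
BᵀPA = [-49.0000 113.0000]
K = S⁻¹·BᵀPA = [-0.8066 1.8601]
A−BK = [0.3868 -0.2798; 1.2099 -0.7901]
AᵀP(A−BK) = [0.4774 -0.8560; -0.8560 1.8107]
P' = Q + AᵀP(A−BK) = [4.7274 0.1440; 0.1440 2.0607]
tr(P') = 6.7881

-0.8066 1.8601


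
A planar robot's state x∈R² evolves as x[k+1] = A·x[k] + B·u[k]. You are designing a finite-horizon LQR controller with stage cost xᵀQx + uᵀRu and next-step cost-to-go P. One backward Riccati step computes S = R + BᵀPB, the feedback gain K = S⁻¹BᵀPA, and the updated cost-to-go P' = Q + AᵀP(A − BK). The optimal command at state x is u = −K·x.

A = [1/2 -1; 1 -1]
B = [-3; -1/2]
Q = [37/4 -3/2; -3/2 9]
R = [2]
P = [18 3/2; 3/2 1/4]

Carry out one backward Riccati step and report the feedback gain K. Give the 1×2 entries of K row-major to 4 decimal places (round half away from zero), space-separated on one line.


BᵀP = [-54.7500 -4.6250]
S = R + BᵀPB = [2] + [166.5625] = [168.5625]
BᵀPA = [-32.0000 59.3750]
K = S⁻¹·BᵀPA = [-0.1898 0.3522]
A−BK = [-0.0695 0.0567; 0.9051 -0.8239]
AᵀP(A−BK) = [0.1751 -0.2282; -0.2282 0.3356]
P' = Q + AᵀP(A−BK) = [9.4251 -1.7282; -1.7282 9.3356]
tr(P') = 18.7607

-0.1898 0.3522


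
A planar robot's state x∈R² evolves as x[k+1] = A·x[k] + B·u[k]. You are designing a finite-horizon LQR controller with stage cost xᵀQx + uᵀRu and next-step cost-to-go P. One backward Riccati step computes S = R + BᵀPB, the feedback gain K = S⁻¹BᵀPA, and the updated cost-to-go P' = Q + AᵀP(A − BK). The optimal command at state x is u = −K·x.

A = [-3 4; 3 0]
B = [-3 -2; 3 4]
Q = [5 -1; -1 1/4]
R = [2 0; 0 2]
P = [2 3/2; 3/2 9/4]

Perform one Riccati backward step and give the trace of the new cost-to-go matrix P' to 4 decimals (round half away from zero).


BᵀP = [-1.5000 2.2500; 2.0000 6.0000]
S = R + BᵀPB = [2 0; 0 2] + [11.2500 12.0000; 12.0000 20.0000] = [13.2500 12.0000; 12.0000 22.0000]
BᵀPA = [11.2500 -6.0000; 12.0000 8.0000]
K = S⁻¹·BᵀPA = [0.7017 -1.5458; 0.1627 1.2068]
A−BK = [-0.5695 1.7763; 0.2441 -0.1898]
AᵀP(A−BK) = [1.4034 -3.0915; -3.0915 13.0712]
P' = Q + AᵀP(A−BK) = [6.4034 -4.0915; -4.0915 13.3212]
tr(P') = 19.7246

19.7246


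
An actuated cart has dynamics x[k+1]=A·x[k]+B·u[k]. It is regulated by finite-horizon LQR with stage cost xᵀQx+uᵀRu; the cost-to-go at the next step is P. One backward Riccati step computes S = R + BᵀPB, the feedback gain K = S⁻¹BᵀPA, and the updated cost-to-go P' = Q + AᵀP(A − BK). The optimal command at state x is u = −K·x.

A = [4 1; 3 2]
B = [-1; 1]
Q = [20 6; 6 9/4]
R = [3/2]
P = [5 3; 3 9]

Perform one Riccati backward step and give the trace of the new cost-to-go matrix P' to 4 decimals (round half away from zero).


BᵀP = [-2.0000 6.0000]
S = R + BᵀPB = [3/2] + [8.0000] = [9.5000]
BᵀPA = [10.0000 10.0000]
K = S⁻¹·BᵀPA = [1.0526 1.0526]
A−BK = [5.0526 2.0526; 1.9474 0.9474]
AᵀP(A−BK) = [222.4737 96.4737; 96.4737 42.4737]
P' = Q + AᵀP(A−BK) = [242.4737 102.4737; 102.4737 44.7237]
tr(P') = 287.1974

287.1974


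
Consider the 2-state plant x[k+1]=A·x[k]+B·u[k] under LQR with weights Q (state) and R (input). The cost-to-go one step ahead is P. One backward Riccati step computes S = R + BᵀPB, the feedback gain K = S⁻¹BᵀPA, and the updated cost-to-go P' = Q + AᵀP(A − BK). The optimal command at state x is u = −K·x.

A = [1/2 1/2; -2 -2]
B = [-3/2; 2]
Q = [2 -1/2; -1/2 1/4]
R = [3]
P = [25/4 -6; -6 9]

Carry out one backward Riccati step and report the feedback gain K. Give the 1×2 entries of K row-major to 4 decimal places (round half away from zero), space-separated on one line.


-0.7263 -0.7263

BᵀP = [-21.3750 27.0000]
S = R + BᵀPB = [3] + [86.0625] = [89.0625]
BᵀPA = [-64.6875 -64.6875]
K = S⁻¹·BᵀPA = [-0.7263 -0.7263]
A−BK = [-0.5895 -0.5895; -0.5474 -0.5474]
AᵀP(A−BK) = [2.5789 2.5789; 2.5789 2.5789]
P' = Q + AᵀP(A−BK) = [4.5789 2.0789; 2.0789 2.8289]
tr(P') = 7.4079


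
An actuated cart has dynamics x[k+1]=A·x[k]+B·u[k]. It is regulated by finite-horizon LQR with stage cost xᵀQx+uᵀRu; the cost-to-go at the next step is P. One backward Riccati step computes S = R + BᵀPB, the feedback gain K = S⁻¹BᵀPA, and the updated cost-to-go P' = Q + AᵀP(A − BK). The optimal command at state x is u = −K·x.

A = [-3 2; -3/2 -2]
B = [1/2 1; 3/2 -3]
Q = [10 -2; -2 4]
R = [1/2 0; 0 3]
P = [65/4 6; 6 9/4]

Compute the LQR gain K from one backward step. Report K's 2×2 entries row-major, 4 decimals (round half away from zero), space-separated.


-3.2773 1.1645 -0.0513 0.0940

BᵀP = [17.1250 6.3750; -1.7500 -0.7500]
S = R + BᵀPB = [1/2 0; 0 3] + [18.1250 -2.0000; -2.0000 0.5000] = [18.6250 -2.0000; -2.0000 3.5000]
BᵀPA = [-60.9375 21.5000; 6.3750 -2.0000]
K = S⁻¹·BᵀPA = [-3.2773 1.1645; -0.0513 0.0940]
A−BK = [-1.3100 1.3238; 3.2620 -3.4648]
AᵀP(A−BK) = [5.9278 -2.3902; -2.3902 1.1522]
P' = Q + AᵀP(A−BK) = [15.9278 -4.3902; -4.3902 5.1522]
tr(P') = 21.0800


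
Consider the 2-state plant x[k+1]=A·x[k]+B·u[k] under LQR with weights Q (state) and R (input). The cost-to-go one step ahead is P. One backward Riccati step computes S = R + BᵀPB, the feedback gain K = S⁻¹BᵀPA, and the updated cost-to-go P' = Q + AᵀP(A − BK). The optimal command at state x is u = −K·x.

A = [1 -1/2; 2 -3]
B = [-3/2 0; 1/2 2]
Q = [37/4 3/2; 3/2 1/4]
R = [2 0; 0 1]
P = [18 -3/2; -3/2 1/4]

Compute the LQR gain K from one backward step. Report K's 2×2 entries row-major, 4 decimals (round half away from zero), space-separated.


BᵀP = [-27.7500 2.3750; -3.0000 0.5000]
S = R + BᵀPB = [2 0; 0 1] + [42.8125 4.7500; 4.7500 1.0000] = [44.8125 4.7500; 4.7500 2.0000]
BᵀPA = [-23.0000 6.7500; -2.0000 0.0000]
K = S⁻¹·BᵀPA = [-0.5443 0.2013; 0.2926 -0.4781]
A−BK = [0.1836 -0.1980; 1.6869 -2.1445]
AᵀP(A−BK) = [1.0671 -0.8262; -0.8262 0.8912]
P' = Q + AᵀP(A−BK) = [10.3171 0.6738; 0.6738 1.1412]
tr(P') = 11.4583

-0.5443 0.2013 0.2926 -0.4781


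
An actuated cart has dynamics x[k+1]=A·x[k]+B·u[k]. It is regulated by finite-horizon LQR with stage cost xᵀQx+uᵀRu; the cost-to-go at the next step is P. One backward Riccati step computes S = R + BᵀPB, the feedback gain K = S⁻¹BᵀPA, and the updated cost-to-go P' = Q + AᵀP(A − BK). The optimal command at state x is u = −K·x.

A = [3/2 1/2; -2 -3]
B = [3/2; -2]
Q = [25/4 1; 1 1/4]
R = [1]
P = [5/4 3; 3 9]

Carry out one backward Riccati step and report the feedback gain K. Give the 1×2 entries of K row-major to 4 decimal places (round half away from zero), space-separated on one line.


0.9542 1.7622

BᵀP = [-4.1250 -13.5000]
S = R + BᵀPB = [1] + [20.8125] = [21.8125]
BᵀPA = [20.8125 38.4375]
K = S⁻¹·BᵀPA = [0.9542 1.7622]
A−BK = [0.0688 -2.1433; -0.0917 0.5244]
AᵀP(A−BK) = [0.9542 1.7622; 1.7622 4.5788]
P' = Q + AᵀP(A−BK) = [7.2042 2.7622; 2.7622 4.8288]
tr(P') = 12.0330


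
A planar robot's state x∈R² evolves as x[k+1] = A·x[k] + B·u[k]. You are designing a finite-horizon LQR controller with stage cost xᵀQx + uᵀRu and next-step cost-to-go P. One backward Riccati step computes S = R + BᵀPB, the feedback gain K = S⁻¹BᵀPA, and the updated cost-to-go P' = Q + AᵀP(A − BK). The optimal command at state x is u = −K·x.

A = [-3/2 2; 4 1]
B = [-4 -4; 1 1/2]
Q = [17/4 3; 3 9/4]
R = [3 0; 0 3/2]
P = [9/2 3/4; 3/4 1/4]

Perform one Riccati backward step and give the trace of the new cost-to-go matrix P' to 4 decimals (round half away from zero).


8.9292

BᵀP = [-17.2500 -2.7500; -17.6250 -2.8750]
S = R + BᵀPB = [3 0; 0 3/2] + [66.2500 67.6250; 67.6250 69.0625] = [69.2500 67.6250; 67.6250 70.5625]
BᵀPA = [14.8750 -37.2500; 14.9375 -38.1250]
K = S⁻¹·BᵀPA = [0.1260 -0.1604; 0.0910 -0.3866]
A−BK = [-0.6323 -0.1879; 3.8285 1.3537]
AᵀP(A−BK) = [1.8924 0.5355; 0.5355 0.5368]
P' = Q + AᵀP(A−BK) = [6.1424 3.5355; 3.5355 2.7868]
tr(P') = 8.9292


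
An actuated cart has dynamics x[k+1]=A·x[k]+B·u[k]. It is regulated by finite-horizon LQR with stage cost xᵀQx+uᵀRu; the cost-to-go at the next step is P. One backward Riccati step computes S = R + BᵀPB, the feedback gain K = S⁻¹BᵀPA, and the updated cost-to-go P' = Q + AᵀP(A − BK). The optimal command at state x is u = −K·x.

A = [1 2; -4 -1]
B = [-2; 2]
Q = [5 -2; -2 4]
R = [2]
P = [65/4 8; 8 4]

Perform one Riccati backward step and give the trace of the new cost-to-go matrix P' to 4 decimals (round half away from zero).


BᵀP = [-16.5000 -8.0000]
S = R + BᵀPB = [2] + [17.0000] = [19.0000]
BᵀPA = [15.5000 -25.0000]
K = S⁻¹·BᵀPA = [0.8158 -1.3158]
A−BK = [2.6316 -0.6316; -5.6316 1.6316]
AᵀP(A−BK) = [3.6053 -3.1053; -3.1053 4.1053]
P' = Q + AᵀP(A−BK) = [8.6053 -5.1053; -5.1053 8.1053]
tr(P') = 16.7105

16.7105


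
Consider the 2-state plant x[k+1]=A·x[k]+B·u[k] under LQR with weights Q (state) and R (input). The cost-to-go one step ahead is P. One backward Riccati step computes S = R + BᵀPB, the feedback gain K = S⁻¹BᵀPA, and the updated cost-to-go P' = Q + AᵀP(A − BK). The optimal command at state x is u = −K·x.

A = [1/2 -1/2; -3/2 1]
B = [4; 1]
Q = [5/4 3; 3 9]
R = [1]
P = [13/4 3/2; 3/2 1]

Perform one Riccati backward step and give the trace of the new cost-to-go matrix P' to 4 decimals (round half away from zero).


11.2140

BᵀP = [14.5000 7.0000]
S = R + BᵀPB = [1] + [65.0000] = [66.0000]
BᵀPA = [-3.2500 -0.2500]
K = S⁻¹·BᵀPA = [-0.0492 -0.0038]
A−BK = [0.6970 -0.4848; -1.4508 1.0038]
AᵀP(A−BK) = [0.6525 -0.4498; -0.4498 0.3116]
P' = Q + AᵀP(A−BK) = [1.9025 2.5502; 2.5502 9.3116]
tr(P') = 11.2140


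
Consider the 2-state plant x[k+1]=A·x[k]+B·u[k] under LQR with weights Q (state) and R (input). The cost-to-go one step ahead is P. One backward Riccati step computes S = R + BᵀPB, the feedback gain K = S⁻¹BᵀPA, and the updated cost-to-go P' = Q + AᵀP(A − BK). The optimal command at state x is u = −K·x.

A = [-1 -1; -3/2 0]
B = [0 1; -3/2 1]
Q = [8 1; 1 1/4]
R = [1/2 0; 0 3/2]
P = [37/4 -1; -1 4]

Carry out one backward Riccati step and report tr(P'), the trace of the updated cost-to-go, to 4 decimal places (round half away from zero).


BᵀP = [1.5000 -6.0000; 8.2500 3.0000]
S = R + BᵀPB = [1/2 0; 0 3/2] + [9.0000 -4.5000; -4.5000 11.2500] = [9.5000 -4.5000; -4.5000 12.7500]
BᵀPA = [7.5000 -1.5000; -12.7500 -8.2500]
K = S⁻¹·BᵀPA = [0.3792 -0.5576; -0.8662 -0.8439]
A−BK = [-0.1338 -0.1561; -0.0651 0.0074]
AᵀP(A−BK) = [1.3625 1.1729; 1.1729 1.4517]
P' = Q + AᵀP(A−BK) = [9.3625 2.1729; 2.1729 1.7017]
tr(P') = 11.0641

11.0641


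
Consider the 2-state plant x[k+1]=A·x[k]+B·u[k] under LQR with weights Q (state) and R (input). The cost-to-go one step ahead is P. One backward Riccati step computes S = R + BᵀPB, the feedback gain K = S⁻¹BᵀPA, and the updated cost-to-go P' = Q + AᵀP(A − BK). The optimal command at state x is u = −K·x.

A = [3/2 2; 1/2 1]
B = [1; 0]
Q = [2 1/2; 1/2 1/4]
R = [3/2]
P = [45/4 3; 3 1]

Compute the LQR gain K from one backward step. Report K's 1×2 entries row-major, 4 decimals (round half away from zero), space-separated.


BᵀP = [11.2500 3.0000]
S = R + BᵀPB = [3/2] + [11.2500] = [12.7500]
BᵀPA = [18.3750 25.5000]
K = S⁻¹·BᵀPA = [1.4412 2.0000]
A−BK = [0.0588 0.0000; 0.5000 1.0000]
AᵀP(A−BK) = [3.5809 5.0000; 5.0000 7.0000]
P' = Q + AᵀP(A−BK) = [5.5809 5.5000; 5.5000 7.2500]
tr(P') = 12.8309

1.4412 2.0000


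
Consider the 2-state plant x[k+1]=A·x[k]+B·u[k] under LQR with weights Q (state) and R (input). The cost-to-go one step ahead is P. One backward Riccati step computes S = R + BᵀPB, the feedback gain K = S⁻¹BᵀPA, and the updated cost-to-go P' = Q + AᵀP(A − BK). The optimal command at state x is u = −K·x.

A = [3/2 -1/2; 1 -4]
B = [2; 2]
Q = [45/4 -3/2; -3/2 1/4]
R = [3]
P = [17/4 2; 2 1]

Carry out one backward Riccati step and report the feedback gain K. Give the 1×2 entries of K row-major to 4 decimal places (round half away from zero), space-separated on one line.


BᵀP = [12.5000 6.0000]
S = R + BᵀPB = [3] + [37.0000] = [40.0000]
BᵀPA = [24.7500 -30.2500]
K = S⁻¹·BᵀPA = [0.6188 -0.7563]
A−BK = [0.2625 1.0125; -0.2375 -2.4875]
AᵀP(A−BK) = [1.2484 -1.4703; -1.4703 2.1859]
P' = Q + AᵀP(A−BK) = [12.4984 -2.9703; -2.9703 2.4359]
tr(P') = 14.9344

0.6188 -0.7563


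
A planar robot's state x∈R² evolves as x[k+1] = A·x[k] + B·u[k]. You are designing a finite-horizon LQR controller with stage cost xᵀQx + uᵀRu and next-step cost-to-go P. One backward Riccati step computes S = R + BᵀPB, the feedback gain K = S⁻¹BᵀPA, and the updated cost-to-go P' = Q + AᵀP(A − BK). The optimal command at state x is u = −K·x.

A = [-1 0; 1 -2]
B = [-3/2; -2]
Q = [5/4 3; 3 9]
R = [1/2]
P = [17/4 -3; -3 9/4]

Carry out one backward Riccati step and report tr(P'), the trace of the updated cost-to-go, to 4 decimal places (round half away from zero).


BᵀP = [-0.3750 0.0000]
S = R + BᵀPB = [1/2] + [0.5625] = [1.0625]
BᵀPA = [0.3750 0.0000]
K = S⁻¹·BᵀPA = [0.3529 0.0000]
A−BK = [-0.4706 0.0000; 1.7059 -2.0000]
AᵀP(A−BK) = [12.3676 -10.5000; -10.5000 9.0000]
P' = Q + AᵀP(A−BK) = [13.6176 -7.5000; -7.5000 18.0000]
tr(P') = 31.6176

31.6176


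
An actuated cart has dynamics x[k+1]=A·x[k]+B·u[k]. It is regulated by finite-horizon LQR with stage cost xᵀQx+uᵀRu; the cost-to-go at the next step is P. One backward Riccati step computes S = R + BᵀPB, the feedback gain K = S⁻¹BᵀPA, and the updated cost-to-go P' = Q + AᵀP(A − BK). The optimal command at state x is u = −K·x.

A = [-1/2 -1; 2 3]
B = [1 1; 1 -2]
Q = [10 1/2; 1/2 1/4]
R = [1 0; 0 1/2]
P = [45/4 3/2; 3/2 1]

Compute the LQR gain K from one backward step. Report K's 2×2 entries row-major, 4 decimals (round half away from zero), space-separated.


0.2675 0.2478 -0.7382 -1.1970

BᵀP = [12.7500 2.5000; 8.2500 -0.5000]
S = R + BᵀPB = [1 0; 0 1/2] + [15.2500 7.7500; 7.7500 9.2500] = [16.2500 7.7500; 7.7500 9.7500]
BᵀPA = [-1.3750 -5.2500; -5.1250 -9.7500]
K = S⁻¹·BᵀPA = [0.2675 0.2478; -0.7382 -1.1970]
A−BK = [-0.0292 -0.0508; 0.2560 0.3583]
AᵀP(A−BK) = [0.3968 0.5813; 0.5813 0.8806]
P' = Q + AᵀP(A−BK) = [10.3968 1.0813; 1.0813 1.1306]
tr(P') = 11.5273


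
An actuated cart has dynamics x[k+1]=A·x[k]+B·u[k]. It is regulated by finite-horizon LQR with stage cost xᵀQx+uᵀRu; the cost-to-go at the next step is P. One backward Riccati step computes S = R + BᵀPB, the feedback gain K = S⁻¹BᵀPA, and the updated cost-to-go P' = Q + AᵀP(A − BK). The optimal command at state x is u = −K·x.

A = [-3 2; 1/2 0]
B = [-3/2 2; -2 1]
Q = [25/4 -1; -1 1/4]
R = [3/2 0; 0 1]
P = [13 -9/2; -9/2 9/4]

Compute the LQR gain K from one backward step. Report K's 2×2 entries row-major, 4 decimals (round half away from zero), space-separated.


BᵀP = [-10.5000 2.2500; 21.5000 -6.7500]
S = R + BᵀPB = [3/2 0; 0 1] + [11.2500 -18.7500; -18.7500 36.2500] = [12.7500 -18.7500; -18.7500 37.2500]
BᵀPA = [32.6250 -21.0000; -67.8750 43.0000]
K = S⁻¹·BᵀPA = [-0.4650 0.1945; -2.0562 1.2523]
A−BK = [0.4149 -0.2128; 1.6261 -0.8632]
AᵀP(A−BK) = [6.6679 -3.8480; -3.8480 2.2371]
P' = Q + AᵀP(A−BK) = [12.9179 -4.8480; -4.8480 2.4871]
tr(P') = 15.4050

-0.4650 0.1945 -2.0562 1.2523


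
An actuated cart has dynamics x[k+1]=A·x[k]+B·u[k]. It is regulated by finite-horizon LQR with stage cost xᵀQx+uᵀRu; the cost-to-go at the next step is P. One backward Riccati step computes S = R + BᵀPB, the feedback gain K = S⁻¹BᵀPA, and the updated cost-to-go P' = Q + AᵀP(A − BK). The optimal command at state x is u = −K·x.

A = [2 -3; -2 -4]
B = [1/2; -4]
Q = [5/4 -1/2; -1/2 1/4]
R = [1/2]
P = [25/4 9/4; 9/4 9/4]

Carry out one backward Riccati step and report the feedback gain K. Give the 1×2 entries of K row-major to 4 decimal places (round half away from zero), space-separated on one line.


0.1376 1.6903

BᵀP = [-5.8750 -7.8750]
S = R + BᵀPB = [1/2] + [28.5625] = [29.0625]
BᵀPA = [4.0000 49.1250]
K = S⁻¹·BᵀPA = [0.1376 1.6903]
A−BK = [1.9312 -3.8452; -1.4495 2.7613]
AᵀP(A−BK) = [15.4495 -30.7613; -30.7613 63.2129]
P' = Q + AᵀP(A−BK) = [16.6995 -31.2613; -31.2613 63.4629]
tr(P') = 80.1624


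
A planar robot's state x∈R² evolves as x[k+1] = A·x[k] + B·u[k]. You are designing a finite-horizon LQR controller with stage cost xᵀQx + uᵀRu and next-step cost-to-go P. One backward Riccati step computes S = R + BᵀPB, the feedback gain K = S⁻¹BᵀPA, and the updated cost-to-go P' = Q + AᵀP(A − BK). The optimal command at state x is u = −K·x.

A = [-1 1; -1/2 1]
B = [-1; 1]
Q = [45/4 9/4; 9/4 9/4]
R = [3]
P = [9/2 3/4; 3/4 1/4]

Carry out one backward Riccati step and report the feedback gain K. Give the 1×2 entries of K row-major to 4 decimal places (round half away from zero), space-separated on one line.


BᵀP = [-3.7500 -0.5000]
S = R + BᵀPB = [3] + [3.2500] = [6.2500]
BᵀPA = [4.0000 -4.2500]
K = S⁻¹·BᵀPA = [0.6400 -0.6800]
A−BK = [-0.3600 0.3200; -1.1400 1.6800]
AᵀP(A−BK) = [2.7525 -3.0300; -3.0300 3.3600]
P' = Q + AᵀP(A−BK) = [14.0025 -0.7800; -0.7800 5.6100]
tr(P') = 19.6125

0.6400 -0.6800


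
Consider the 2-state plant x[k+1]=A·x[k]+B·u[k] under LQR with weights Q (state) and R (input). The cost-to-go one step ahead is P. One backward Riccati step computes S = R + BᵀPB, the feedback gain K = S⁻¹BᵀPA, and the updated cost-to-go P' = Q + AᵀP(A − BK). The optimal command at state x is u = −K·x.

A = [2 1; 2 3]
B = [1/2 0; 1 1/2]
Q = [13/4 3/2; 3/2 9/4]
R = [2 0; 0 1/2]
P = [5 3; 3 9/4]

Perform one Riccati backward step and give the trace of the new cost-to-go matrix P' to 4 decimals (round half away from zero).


BᵀP = [5.5000 3.7500; 1.5000 1.1250]
S = R + BᵀPB = [2 0; 0 1/2] + [6.5000 1.8750; 1.8750 0.5625] = [8.5000 1.8750; 1.8750 1.0625]
BᵀPA = [18.5000 16.7500; 5.2500 4.8750]
K = S⁻¹·BᵀPA = [1.7790 1.5694; 1.8017 1.8187]
A−BK = [1.1105 0.2153; -0.6799 0.5212]
AᵀP(A−BK) = [10.6289 8.9178; 8.9178 8.0963]
P' = Q + AᵀP(A−BK) = [13.8789 10.4178; 10.4178 10.3463]
tr(P') = 24.2252

24.2252


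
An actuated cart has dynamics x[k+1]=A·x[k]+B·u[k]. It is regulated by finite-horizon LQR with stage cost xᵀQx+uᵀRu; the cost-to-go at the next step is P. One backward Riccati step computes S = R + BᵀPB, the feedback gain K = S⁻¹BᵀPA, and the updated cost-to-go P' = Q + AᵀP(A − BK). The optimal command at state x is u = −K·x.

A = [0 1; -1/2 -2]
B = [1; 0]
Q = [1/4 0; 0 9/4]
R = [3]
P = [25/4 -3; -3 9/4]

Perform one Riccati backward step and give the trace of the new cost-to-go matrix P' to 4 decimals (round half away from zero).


13.8463

BᵀP = [6.2500 -3.0000]
S = R + BᵀPB = [3] + [6.2500] = [9.2500]
BᵀPA = [1.5000 12.2500]
K = S⁻¹·BᵀPA = [0.1622 1.3243]
A−BK = [-0.1622 -0.3243; -0.5000 -2.0000]
AᵀP(A−BK) = [0.3193 1.7635; 1.7635 11.0270]
P' = Q + AᵀP(A−BK) = [0.5693 1.7635; 1.7635 13.2770]
tr(P') = 13.8463


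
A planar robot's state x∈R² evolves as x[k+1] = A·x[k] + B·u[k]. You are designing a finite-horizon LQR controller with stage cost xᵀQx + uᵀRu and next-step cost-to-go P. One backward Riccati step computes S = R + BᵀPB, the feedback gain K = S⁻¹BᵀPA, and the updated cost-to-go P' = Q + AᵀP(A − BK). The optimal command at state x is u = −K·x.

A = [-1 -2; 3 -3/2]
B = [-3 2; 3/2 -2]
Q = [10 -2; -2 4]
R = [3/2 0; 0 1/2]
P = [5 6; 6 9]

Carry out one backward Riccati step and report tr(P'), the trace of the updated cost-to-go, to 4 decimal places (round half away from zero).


28.8774

BᵀP = [-6.0000 -4.5000; -2.0000 -6.0000]
S = R + BᵀPB = [3/2 0; 0 1/2] + [11.2500 -3.0000; -3.0000 8.0000] = [12.7500 -3.0000; -3.0000 8.5000]
BᵀPA = [-7.5000 18.7500; -16.0000 13.0000]
K = S⁻¹·BᵀPA = [-1.1245 1.9962; -2.2792 2.2340]
A−BK = [0.1849 -0.4792; 0.1283 -0.0264]
AᵀP(A−BK) = [5.0981 -6.7849; -6.7849 9.7792]
P' = Q + AᵀP(A−BK) = [15.0981 -8.7849; -8.7849 13.7792]
tr(P') = 28.8774


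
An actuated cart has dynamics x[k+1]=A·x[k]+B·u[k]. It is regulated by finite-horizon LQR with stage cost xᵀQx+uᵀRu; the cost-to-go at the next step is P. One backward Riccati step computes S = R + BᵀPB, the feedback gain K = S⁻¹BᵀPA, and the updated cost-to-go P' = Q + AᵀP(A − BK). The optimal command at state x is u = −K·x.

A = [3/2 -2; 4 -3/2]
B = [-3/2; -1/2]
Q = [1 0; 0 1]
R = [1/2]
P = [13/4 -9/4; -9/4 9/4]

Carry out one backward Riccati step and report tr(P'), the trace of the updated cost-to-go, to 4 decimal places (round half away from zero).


17.1938

BᵀP = [-3.7500 2.2500]
S = R + BᵀPB = [1/2] + [4.5000] = [5.0000]
BᵀPA = [3.3750 4.1250]
K = S⁻¹·BᵀPA = [0.6750 0.8250]
A−BK = [2.5125 -0.7625; 4.3375 -1.0875]
AᵀP(A−BK) = [14.0344 -2.9719; -2.9719 1.1594]
P' = Q + AᵀP(A−BK) = [15.0344 -2.9719; -2.9719 2.1594]
tr(P') = 17.1938


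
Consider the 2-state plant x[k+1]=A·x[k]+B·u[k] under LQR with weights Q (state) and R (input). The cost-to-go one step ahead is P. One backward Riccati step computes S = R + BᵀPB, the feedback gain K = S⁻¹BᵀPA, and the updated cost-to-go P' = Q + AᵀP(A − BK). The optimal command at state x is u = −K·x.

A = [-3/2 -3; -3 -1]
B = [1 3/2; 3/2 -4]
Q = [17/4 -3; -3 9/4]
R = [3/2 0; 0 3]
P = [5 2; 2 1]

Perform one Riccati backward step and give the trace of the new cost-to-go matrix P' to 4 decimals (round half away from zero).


BᵀP = [8.0000 3.5000; -0.5000 -1.0000]
S = R + BᵀPB = [3/2 0; 0 3] + [13.2500 -2.0000; -2.0000 3.2500] = [14.7500 -2.0000; -2.0000 6.2500]
BᵀPA = [-22.5000 -27.5000; 3.7500 2.5000]
K = S⁻¹·BᵀPA = [-1.5096 -1.8923; 0.1169 -0.2055]
A−BK = [-0.1658 -0.7994; -0.2679 1.0163]
AᵀP(A−BK) = [3.8462 4.6945; 4.6945 6.4763]
P' = Q + AᵀP(A−BK) = [8.0962 1.6945; 1.6945 8.7263]
tr(P') = 16.8225

16.8225


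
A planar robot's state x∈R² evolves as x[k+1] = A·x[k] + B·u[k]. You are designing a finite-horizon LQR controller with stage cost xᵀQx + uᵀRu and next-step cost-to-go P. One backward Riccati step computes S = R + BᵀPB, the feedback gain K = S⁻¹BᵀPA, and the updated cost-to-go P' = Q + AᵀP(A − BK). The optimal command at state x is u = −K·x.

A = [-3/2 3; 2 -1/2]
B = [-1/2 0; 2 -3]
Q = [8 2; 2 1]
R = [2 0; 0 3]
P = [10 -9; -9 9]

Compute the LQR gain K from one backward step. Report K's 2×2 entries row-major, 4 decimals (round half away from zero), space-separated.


0.8365 -1.0126 -0.4528 0.3113

BᵀP = [-23.0000 22.5000; 27.0000 -27.0000]
S = R + BᵀPB = [2 0; 0 3] + [56.5000 -67.5000; -67.5000 81.0000] = [58.5000 -67.5000; -67.5000 84.0000]
BᵀPA = [79.5000 -80.2500; -94.5000 94.5000]
K = S⁻¹·BᵀPA = [0.8365 -1.0126; -0.4528 0.3113]
A−BK = [-1.0818 2.4937; -1.0314 2.4591]
AᵀP(A−BK) = [3.2075 -4.8302; -4.8302 8.5708]
P' = Q + AᵀP(A−BK) = [11.2075 -2.8302; -2.8302 9.5708]
tr(P') = 20.7783


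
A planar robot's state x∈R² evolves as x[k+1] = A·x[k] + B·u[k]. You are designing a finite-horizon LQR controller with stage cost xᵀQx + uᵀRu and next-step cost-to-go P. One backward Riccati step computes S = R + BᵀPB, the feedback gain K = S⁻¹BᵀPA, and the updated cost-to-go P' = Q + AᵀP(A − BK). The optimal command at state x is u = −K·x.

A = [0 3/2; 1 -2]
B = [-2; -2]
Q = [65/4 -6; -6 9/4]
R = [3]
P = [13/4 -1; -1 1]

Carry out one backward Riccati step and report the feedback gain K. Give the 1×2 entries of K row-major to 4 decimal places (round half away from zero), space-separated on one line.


BᵀP = [-4.5000 0.0000]
S = R + BᵀPB = [3] + [9.0000] = [12.0000]
BᵀPA = [0.0000 -6.7500]
K = S⁻¹·BᵀPA = [0.0000 -0.5625]
A−BK = [0.0000 0.3750; 1.0000 -3.1250]
AᵀP(A−BK) = [1.0000 -3.5000; -3.5000 13.5156]
P' = Q + AᵀP(A−BK) = [17.2500 -9.5000; -9.5000 15.7656]
tr(P') = 33.0156

0.0000 -0.5625


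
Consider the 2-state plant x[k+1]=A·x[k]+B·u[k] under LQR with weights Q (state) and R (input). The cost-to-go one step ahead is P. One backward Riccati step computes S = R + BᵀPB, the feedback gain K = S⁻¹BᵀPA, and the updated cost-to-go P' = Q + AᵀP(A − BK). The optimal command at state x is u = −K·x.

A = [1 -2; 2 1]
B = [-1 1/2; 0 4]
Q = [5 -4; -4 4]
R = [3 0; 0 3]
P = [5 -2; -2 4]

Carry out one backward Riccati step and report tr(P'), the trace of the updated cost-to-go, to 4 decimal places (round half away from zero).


BᵀP = [-5.0000 2.0000; -5.5000 15.0000]
S = R + BᵀPB = [3 0; 0 3] + [5.0000 5.5000; 5.5000 57.2500] = [8.0000 5.5000; 5.5000 60.2500]
BᵀPA = [-1.0000 12.0000; 24.5000 26.0000]
K = S⁻¹·BᵀPA = [-0.4317 1.2839; 0.4460 0.3143]
A−BK = [0.3453 -0.8733; 0.2158 -0.2573]
AᵀP(A−BK) = [1.6403 -2.4173; -2.4173 8.4206]
P' = Q + AᵀP(A−BK) = [6.6403 -6.4173; -6.4173 12.4206]
tr(P') = 19.0609

19.0609


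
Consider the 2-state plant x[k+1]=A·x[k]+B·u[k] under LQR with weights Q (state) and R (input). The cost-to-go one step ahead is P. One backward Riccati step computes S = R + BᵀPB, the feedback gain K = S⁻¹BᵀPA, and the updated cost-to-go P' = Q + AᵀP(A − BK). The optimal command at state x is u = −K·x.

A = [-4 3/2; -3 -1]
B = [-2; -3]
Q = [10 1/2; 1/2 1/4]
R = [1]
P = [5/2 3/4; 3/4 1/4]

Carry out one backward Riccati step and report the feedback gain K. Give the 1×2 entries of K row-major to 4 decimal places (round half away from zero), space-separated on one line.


BᵀP = [-7.2500 -2.2500]
S = R + BᵀPB = [1] + [21.2500] = [22.2500]
BᵀPA = [35.7500 -8.6250]
K = S⁻¹·BᵀPA = [1.6067 -0.3876]
A−BK = [-0.7865 0.7247; 1.8202 -2.1629]
AᵀP(A−BK) = [2.8090 -0.7669; -0.7669 0.2816]
P' = Q + AᵀP(A−BK) = [12.8090 -0.2669; -0.2669 0.5316]
tr(P') = 13.3406

1.6067 -0.3876


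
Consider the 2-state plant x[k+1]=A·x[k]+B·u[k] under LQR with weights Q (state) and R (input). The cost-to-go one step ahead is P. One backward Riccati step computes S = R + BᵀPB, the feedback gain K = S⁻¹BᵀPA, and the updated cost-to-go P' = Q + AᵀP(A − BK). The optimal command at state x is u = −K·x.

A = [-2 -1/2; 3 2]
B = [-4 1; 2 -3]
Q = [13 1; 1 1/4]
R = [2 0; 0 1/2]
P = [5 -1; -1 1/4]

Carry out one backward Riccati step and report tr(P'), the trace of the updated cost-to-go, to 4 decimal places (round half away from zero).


13.8168

BᵀP = [-22.0000 4.5000; 8.0000 -1.7500]
S = R + BᵀPB = [2 0; 0 1/2] + [97.0000 -35.5000; -35.5000 13.2500] = [99.0000 -35.5000; -35.5000 13.7500]
BᵀPA = [57.5000 20.0000; -21.2500 -7.5000]
K = S⁻¹·BᵀPA = [0.3589 0.0866; -0.6188 -0.3218]
A−BK = [0.0545 0.1683; 0.4257 0.8614]
AᵀP(A−BK) = [0.4629 0.1807; 0.1807 0.1040]
P' = Q + AᵀP(A−BK) = [13.4629 1.1807; 1.1807 0.3540]
tr(P') = 13.8168


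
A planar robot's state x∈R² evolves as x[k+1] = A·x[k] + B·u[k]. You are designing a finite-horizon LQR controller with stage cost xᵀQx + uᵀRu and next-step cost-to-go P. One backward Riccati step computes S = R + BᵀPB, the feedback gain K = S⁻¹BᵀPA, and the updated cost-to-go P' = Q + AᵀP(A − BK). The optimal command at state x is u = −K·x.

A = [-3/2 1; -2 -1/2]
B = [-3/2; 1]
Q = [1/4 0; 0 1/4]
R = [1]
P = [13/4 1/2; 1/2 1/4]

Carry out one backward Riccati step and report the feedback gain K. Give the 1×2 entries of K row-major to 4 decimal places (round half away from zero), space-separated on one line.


1.0708 -0.5841

BᵀP = [-4.3750 -0.5000]
S = R + BᵀPB = [1] + [6.0625] = [7.0625]
BᵀPA = [7.5625 -4.1250]
K = S⁻¹·BᵀPA = [1.0708 -0.5841]
A−BK = [0.1062 0.1239; -3.0708 0.0841]
AᵀP(A−BK) = [3.2146 -0.8330; -0.8330 0.4032]
P' = Q + AᵀP(A−BK) = [3.4646 -0.8330; -0.8330 0.6532]
tr(P') = 4.1178


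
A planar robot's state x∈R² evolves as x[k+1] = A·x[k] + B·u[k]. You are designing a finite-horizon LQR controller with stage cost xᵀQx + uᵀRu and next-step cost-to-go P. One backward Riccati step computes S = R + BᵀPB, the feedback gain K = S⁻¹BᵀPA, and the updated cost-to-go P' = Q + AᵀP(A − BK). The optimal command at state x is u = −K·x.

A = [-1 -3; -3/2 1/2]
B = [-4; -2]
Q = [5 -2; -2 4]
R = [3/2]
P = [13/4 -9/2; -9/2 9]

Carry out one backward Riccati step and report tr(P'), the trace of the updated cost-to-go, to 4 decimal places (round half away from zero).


BᵀP = [-4.0000 0.0000]
S = R + BᵀPB = [3/2] + [16.0000] = [17.5000]
BᵀPA = [4.0000 12.0000]
K = S⁻¹·BᵀPA = [0.2286 0.6857]
A−BK = [-0.0857 -0.2571; -1.0429 1.8714]
AᵀP(A−BK) = [9.0857 -17.7429; -17.7429 36.7714]
P' = Q + AᵀP(A−BK) = [14.0857 -19.7429; -19.7429 40.7714]
tr(P') = 54.8571

54.8571


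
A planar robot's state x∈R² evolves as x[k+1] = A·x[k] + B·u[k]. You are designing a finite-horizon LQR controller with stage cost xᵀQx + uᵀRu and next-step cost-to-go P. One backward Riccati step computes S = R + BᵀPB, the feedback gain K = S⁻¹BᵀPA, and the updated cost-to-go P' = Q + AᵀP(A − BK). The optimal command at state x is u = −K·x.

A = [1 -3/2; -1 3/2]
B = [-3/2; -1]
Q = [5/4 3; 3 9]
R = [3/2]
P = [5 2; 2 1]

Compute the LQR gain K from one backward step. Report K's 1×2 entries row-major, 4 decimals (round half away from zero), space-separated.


BᵀP = [-9.5000 -4.0000]
S = R + BᵀPB = [3/2] + [18.2500] = [19.7500]
BᵀPA = [-5.5000 8.2500]
K = S⁻¹·BᵀPA = [-0.2785 0.4177]
A−BK = [0.5823 -0.8734; -1.2785 1.9177]
AᵀP(A−BK) = [0.4684 -0.7025; -0.7025 1.0538]
P' = Q + AᵀP(A−BK) = [1.7184 2.2975; 2.2975 10.0538]
tr(P') = 11.7722

-0.2785 0.4177


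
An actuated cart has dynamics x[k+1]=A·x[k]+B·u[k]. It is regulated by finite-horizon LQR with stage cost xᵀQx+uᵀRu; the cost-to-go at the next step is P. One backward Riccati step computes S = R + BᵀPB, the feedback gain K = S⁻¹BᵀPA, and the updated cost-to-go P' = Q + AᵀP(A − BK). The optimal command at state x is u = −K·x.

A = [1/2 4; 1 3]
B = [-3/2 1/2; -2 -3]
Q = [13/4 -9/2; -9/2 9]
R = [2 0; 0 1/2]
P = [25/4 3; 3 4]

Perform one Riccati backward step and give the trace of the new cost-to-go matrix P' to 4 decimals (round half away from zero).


BᵀP = [-15.3750 -12.5000; -5.8750 -10.5000]
S = R + BᵀPB = [2 0; 0 1/2] + [48.0625 29.8125; 29.8125 28.5625] = [50.0625 29.8125; 29.8125 29.0625]
BᵀPA = [-20.1875 -99.0000; -13.4375 -55.0000]
K = S⁻¹·BᵀPA = [-0.3287 -2.1858; -0.1252 0.3497]
A−BK = [0.0695 0.5464; -0.0330 -0.3224]
AᵀP(A−BK) = [0.2447 1.5738; 1.5738 10.8415]
P' = Q + AᵀP(A−BK) = [3.4947 -2.9262; -2.9262 19.8415]
tr(P') = 23.3363

23.3363


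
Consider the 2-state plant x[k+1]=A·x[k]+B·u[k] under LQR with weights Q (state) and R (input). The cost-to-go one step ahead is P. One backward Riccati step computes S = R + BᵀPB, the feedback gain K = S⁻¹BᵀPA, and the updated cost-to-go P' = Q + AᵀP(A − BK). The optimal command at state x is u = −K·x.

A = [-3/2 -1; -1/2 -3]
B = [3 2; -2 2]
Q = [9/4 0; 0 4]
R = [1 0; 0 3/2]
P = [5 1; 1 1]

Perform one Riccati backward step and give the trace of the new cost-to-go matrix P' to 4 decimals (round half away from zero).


BᵀP = [13.0000 1.0000; 12.0000 4.0000]
S = R + BᵀPB = [1 0; 0 3/2] + [37.0000 28.0000; 28.0000 32.0000] = [38.0000 28.0000; 28.0000 33.5000]
BᵀPA = [-20.0000 -16.0000; -20.0000 -24.0000]
K = S⁻¹·BᵀPA = [-0.2249 0.2781; -0.4090 -0.9489]
A−BK = [-0.0072 0.0634; -0.1319 -0.5460]
AᵀP(A−BK) = [0.3211 0.5849; 0.5849 1.6769]
P' = Q + AᵀP(A−BK) = [2.5711 0.5849; 0.5849 5.6769]
tr(P') = 8.2480

8.2480


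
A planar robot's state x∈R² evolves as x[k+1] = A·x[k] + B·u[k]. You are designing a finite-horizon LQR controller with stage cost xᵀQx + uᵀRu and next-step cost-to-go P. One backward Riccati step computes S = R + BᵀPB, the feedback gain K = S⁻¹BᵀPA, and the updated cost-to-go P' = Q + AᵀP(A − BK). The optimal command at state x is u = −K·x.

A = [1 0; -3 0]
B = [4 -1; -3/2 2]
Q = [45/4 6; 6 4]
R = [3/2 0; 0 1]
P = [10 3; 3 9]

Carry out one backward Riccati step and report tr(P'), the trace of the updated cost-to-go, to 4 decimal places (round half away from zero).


17.7814

BᵀP = [35.5000 -1.5000; -4.0000 15.0000]
S = R + BᵀPB = [3/2 0; 0 1] + [144.2500 -38.5000; -38.5000 34.0000] = [145.7500 -38.5000; -38.5000 35.0000]
BᵀPA = [40.0000 0.0000; -49.0000 0.0000]
K = S⁻¹·BᵀPA = [-0.1344 0.0000; -1.5479 0.0000]
A−BK = [-0.0102 0.0000; -0.1059 0.0000]
AᵀP(A−BK) = [2.5314 0.0000; 0.0000 0.0000]
P' = Q + AᵀP(A−BK) = [13.7814 6.0000; 6.0000 4.0000]
tr(P') = 17.7814
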